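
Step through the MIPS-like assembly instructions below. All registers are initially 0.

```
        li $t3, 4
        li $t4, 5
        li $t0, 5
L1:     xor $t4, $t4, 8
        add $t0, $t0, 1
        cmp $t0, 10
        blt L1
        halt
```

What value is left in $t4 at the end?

li $t3, 4 → $t3=4
li $t4, 5 → $t4=5
li $t0, 5 → $t0=5
xor $t4, $t4, 8 → $t4=5^8=13
add $t0, $t0, 1 → $t0=5+1=6
cmp $t0, 10  (cmp 6,10)
blt L1: taken
xor $t4, $t4, 8 → $t4=13^8=5
add $t0, $t0, 1 → $t0=6+1=7
cmp $t0, 10  (cmp 7,10)
blt L1: taken
xor $t4, $t4, 8 → $t4=5^8=13
add $t0, $t0, 1 → $t0=7+1=8
cmp $t0, 10  (cmp 8,10)
blt L1: taken
xor $t4, $t4, 8 → $t4=13^8=5
add $t0, $t0, 1 → $t0=8+1=9
cmp $t0, 10  (cmp 9,10)
blt L1: taken
xor $t4, $t4, 8 → $t4=5^8=13
add $t0, $t0, 1 → $t0=9+1=10
cmp $t0, 10  (cmp 10,10)
blt L1: not taken
halt.

13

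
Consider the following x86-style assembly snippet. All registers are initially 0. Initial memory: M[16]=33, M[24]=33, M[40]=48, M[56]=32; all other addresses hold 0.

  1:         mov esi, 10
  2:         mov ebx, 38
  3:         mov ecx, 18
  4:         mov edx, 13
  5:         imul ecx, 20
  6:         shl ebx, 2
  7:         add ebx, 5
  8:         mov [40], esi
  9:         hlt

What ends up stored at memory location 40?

10

mov esi, 10 → esi=10
mov ebx, 38 → ebx=38
mov ecx, 18 → ecx=18
mov edx, 13 → edx=13
imul ecx, 20 → ecx=18*20=360
shl ebx, 2 → ebx=38<<2=152
add ebx, 5 → ebx=152+5=157
mov [40], esi → M[40]=10
halt.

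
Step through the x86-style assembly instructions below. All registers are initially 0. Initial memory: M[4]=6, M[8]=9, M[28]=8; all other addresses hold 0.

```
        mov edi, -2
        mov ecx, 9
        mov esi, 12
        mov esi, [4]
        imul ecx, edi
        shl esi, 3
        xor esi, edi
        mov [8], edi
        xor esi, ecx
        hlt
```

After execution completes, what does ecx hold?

-18

mov edi, -2 → edi=-2
mov ecx, 9 → ecx=9
mov esi, 12 → esi=12
mov esi, [4] → esi=M[4]=6
imul ecx, edi → ecx=9*(-2)=-18
shl esi, 3 → esi=6<<3=48
xor esi, edi → esi=48^(-2)=-50
mov [8], edi → M[8]=-2
xor esi, ecx → esi=(-50)^(-18)=32
halt.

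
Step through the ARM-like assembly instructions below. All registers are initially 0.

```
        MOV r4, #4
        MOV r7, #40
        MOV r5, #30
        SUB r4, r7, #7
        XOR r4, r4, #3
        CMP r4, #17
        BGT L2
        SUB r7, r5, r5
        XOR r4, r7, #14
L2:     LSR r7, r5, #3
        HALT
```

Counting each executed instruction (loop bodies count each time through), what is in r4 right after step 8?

MOV r4, #4 → r4=4
MOV r7, #40 → r7=40
MOV r5, #30 → r5=30
SUB r4, r7, #7 → r4=40-7=33
XOR r4, r4, #3 → r4=33^3=34
CMP r4, #17  (cmp 34,17)
BGT L2: taken
LSR r7, r5, #3 → r7=30>>3=3
After step 8: r4 = 34.

34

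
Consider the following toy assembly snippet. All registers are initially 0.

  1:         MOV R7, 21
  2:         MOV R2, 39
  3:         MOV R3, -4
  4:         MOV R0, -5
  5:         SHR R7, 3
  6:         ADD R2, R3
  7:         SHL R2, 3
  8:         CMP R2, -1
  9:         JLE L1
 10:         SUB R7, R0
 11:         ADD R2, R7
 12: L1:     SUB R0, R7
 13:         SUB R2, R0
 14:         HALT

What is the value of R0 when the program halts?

-12

R7=21
R2=39
R3=-4
R0=-5
R7=21>>3=2
R2=39+(-4)=35
R2=35<<3=280
CMP R2, -1  (cmp 280,-1)
JLE L1: not taken
R7=2-(-5)=7
R2=280+7=287
R0=(-5)-7=-12
R2=287-(-12)=299
halt.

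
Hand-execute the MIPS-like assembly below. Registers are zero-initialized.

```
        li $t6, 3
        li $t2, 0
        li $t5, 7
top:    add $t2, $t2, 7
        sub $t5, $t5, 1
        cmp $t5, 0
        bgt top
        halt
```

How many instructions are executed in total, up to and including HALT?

32

li $t6, 3 → $t6=3
li $t2, 0 → $t2=0
li $t5, 7 → $t5=7
add $t2, $t2, 7 → $t2=0+7=7
sub $t5, $t5, 1 → $t5=7-1=6
cmp $t5, 0  (cmp 6,0)
bgt top: taken
add $t2, $t2, 7 → $t2=7+7=14
sub $t5, $t5, 1 → $t5=6-1=5
cmp $t5, 0  (cmp 5,0)
bgt top: taken
add $t2, $t2, 7 → $t2=14+7=21
sub $t5, $t5, 1 → $t5=5-1=4
cmp $t5, 0  (cmp 4,0)
bgt top: taken
add $t2, $t2, 7 → $t2=21+7=28
sub $t5, $t5, 1 → $t5=4-1=3
cmp $t5, 0  (cmp 3,0)
bgt top: taken
add $t2, $t2, 7 → $t2=28+7=35
sub $t5, $t5, 1 → $t5=3-1=2
cmp $t5, 0  (cmp 2,0)
bgt top: taken
add $t2, $t2, 7 → $t2=35+7=42
sub $t5, $t5, 1 → $t5=2-1=1
cmp $t5, 0  (cmp 1,0)
bgt top: taken
add $t2, $t2, 7 → $t2=42+7=49
sub $t5, $t5, 1 → $t5=1-1=0
cmp $t5, 0  (cmp 0,0)
bgt top: not taken
halt.
Total executed instructions: 32.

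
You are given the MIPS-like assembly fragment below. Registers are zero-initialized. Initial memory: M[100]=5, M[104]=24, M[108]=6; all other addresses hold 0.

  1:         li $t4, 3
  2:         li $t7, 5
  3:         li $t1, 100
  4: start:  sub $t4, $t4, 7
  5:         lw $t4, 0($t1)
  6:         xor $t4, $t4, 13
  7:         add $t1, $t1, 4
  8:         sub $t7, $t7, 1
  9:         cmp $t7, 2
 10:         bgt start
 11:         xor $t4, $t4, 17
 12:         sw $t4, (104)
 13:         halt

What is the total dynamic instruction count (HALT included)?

$t4=3
$t7=5
$t1=100
$t4=3-7=-4
$t4=M[100]=5
$t4=5^13=8
$t1=100+4=104
$t7=5-1=4
cmp $t7, 2  (cmp 4,2)
bgt start: taken
$t4=8-7=1
$t4=M[104]=24
$t4=24^13=21
$t1=104+4=108
$t7=4-1=3
cmp $t7, 2  (cmp 3,2)
bgt start: taken
$t4=21-7=14
$t4=M[108]=6
$t4=6^13=11
$t1=108+4=112
$t7=3-1=2
cmp $t7, 2  (cmp 2,2)
bgt start: not taken
$t4=11^17=26
sw $t4, (104) → M[104]=26
halt.
Total executed instructions: 27.

27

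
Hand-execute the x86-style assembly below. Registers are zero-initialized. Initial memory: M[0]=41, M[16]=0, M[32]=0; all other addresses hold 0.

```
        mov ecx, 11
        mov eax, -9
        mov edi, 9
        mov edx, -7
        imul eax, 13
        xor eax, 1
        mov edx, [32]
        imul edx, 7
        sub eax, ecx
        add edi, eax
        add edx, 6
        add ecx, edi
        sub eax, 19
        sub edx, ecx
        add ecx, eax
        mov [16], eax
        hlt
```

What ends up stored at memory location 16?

ecx=11
eax=-9
edi=9
edx=-7
eax=(-9)*13=-117
eax=(-117)^1=-118
edx=M[32]=0
edx=0*7=0
eax=(-118)-11=-129
edi=9+(-129)=-120
edx=0+6=6
ecx=11+(-120)=-109
eax=(-129)-19=-148
edx=6-(-109)=115
ecx=(-109)+(-148)=-257
mov [16], eax → M[16]=-148
halt.

-148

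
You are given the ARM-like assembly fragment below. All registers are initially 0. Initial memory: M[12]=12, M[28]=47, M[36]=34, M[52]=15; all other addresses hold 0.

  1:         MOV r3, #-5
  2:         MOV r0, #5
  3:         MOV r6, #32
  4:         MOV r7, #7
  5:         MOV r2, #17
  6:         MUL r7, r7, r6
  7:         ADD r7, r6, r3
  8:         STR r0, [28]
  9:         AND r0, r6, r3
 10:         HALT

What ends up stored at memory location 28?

r3=-5
r0=5
r6=32
r7=7
r2=17
r7=7*32=224
r7=32+(-5)=27
STR r0, [28] → M[28]=5
r0=32&(-5)=32
halt.

5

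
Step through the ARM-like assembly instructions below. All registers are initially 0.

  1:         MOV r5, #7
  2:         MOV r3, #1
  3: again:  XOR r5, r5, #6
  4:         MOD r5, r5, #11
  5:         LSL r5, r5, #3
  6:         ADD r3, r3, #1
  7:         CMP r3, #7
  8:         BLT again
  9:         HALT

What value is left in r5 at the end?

16

MOV r5, #7 → r5=7
MOV r3, #1 → r3=1
XOR r5, r5, #6 → r5=7^6=1
MOD r5, r5, #11 → r5=1%11=1
LSL r5, r5, #3 → r5=1<<3=8
ADD r3, r3, #1 → r3=1+1=2
CMP r3, #7  (cmp 2,7)
BLT again: taken
XOR r5, r5, #6 → r5=8^6=14
MOD r5, r5, #11 → r5=14%11=3
LSL r5, r5, #3 → r5=3<<3=24
ADD r3, r3, #1 → r3=2+1=3
CMP r3, #7  (cmp 3,7)
BLT again: taken
XOR r5, r5, #6 → r5=24^6=30
MOD r5, r5, #11 → r5=30%11=8
LSL r5, r5, #3 → r5=8<<3=64
ADD r3, r3, #1 → r3=3+1=4
CMP r3, #7  (cmp 4,7)
BLT again: taken
XOR r5, r5, #6 → r5=64^6=70
MOD r5, r5, #11 → r5=70%11=4
LSL r5, r5, #3 → r5=4<<3=32
ADD r3, r3, #1 → r3=4+1=5
CMP r3, #7  (cmp 5,7)
BLT again: taken
XOR r5, r5, #6 → r5=32^6=38
MOD r5, r5, #11 → r5=38%11=5
LSL r5, r5, #3 → r5=5<<3=40
ADD r3, r3, #1 → r3=5+1=6
CMP r3, #7  (cmp 6,7)
BLT again: taken
XOR r5, r5, #6 → r5=40^6=46
MOD r5, r5, #11 → r5=46%11=2
LSL r5, r5, #3 → r5=2<<3=16
ADD r3, r3, #1 → r3=6+1=7
CMP r3, #7  (cmp 7,7)
BLT again: not taken
halt.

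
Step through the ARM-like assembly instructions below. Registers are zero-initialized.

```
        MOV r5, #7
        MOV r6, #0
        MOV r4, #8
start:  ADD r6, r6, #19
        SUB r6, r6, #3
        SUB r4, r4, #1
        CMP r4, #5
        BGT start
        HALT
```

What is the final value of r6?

48

r5=7
r6=0
r4=8
r6=0+19=19
r6=19-3=16
r4=8-1=7
CMP r4, #5  (cmp 7,5)
BGT start: taken
r6=16+19=35
r6=35-3=32
r4=7-1=6
CMP r4, #5  (cmp 6,5)
BGT start: taken
r6=32+19=51
r6=51-3=48
r4=6-1=5
CMP r4, #5  (cmp 5,5)
BGT start: not taken
halt.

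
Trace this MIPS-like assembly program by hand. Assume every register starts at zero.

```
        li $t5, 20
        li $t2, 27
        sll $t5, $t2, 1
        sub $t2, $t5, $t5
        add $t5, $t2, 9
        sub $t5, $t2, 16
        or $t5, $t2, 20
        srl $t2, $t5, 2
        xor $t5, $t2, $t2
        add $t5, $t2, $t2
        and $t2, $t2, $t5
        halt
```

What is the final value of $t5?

10

li $t5, 20 → $t5=20
li $t2, 27 → $t2=27
sll $t5, $t2, 1 → $t5=27<<1=54
sub $t2, $t5, $t5 → $t2=54-54=0
add $t5, $t2, 9 → $t5=0+9=9
sub $t5, $t2, 16 → $t5=0-16=-16
or $t5, $t2, 20 → $t5=0|20=20
srl $t2, $t5, 2 → $t2=20>>2=5
xor $t5, $t2, $t2 → $t5=5^5=0
add $t5, $t2, $t2 → $t5=5+5=10
and $t2, $t2, $t5 → $t2=5&10=0
halt.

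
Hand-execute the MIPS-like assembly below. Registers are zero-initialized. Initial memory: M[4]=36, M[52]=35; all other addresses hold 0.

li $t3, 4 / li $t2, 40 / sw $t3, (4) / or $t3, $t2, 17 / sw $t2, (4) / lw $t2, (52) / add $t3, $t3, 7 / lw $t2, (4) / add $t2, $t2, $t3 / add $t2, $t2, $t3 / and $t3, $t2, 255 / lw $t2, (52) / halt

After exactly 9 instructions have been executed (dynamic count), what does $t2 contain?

li $t3, 4 → $t3=4
li $t2, 40 → $t2=40
sw $t3, (4) → M[4]=4
or $t3, $t2, 17 → $t3=40|17=57
sw $t2, (4) → M[4]=40
lw $t2, (52) → $t2=M[52]=35
add $t3, $t3, 7 → $t3=57+7=64
lw $t2, (4) → $t2=M[4]=40
add $t2, $t2, $t3 → $t2=40+64=104
After step 9: $t2 = 104.

104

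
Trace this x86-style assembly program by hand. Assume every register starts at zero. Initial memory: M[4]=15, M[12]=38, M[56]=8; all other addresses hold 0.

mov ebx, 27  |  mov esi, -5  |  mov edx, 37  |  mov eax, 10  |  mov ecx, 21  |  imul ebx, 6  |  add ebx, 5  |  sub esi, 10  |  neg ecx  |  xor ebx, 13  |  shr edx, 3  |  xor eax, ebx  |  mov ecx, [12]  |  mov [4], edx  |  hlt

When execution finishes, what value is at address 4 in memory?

4

ebx=27
esi=-5
edx=37
eax=10
ecx=21
ebx=27*6=162
ebx=162+5=167
esi=(-5)-10=-15
ecx=-(21)=-21
ebx=167^13=170
edx=37>>3=4
eax=10^170=160
ecx=M[12]=38
mov [4], edx → M[4]=4
halt.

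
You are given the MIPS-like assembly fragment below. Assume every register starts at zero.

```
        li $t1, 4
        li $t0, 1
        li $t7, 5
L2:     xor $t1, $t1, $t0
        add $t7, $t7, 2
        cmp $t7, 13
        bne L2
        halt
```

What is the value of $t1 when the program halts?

4

after li $t1, 4: $t1=4
after li $t0, 1: $t0=1
after li $t7, 5: $t7=5
after xor $t1, $t1, $t0: $t1=4^1=5
after add $t7, $t7, 2: $t7=5+2=7
cmp $t7, 13  (cmp 7,13)
bne L2: taken
after xor $t1, $t1, $t0: $t1=5^1=4
after add $t7, $t7, 2: $t7=7+2=9
cmp $t7, 13  (cmp 9,13)
bne L2: taken
after xor $t1, $t1, $t0: $t1=4^1=5
after add $t7, $t7, 2: $t7=9+2=11
cmp $t7, 13  (cmp 11,13)
bne L2: taken
after xor $t1, $t1, $t0: $t1=5^1=4
after add $t7, $t7, 2: $t7=11+2=13
cmp $t7, 13  (cmp 13,13)
bne L2: not taken
halt.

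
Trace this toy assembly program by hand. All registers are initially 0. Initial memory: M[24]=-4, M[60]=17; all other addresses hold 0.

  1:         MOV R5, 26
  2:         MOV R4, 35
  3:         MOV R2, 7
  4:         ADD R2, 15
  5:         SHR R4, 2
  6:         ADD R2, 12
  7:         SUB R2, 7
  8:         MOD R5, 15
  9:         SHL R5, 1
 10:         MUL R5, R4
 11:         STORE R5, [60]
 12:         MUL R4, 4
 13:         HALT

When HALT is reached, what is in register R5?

176

R5=26
R4=35
R2=7
R2=7+15=22
R4=35>>2=8
R2=22+12=34
R2=34-7=27
R5=26%15=11
R5=11<<1=22
R5=22*8=176
STORE R5, [60] → M[60]=176
R4=8*4=32
halt.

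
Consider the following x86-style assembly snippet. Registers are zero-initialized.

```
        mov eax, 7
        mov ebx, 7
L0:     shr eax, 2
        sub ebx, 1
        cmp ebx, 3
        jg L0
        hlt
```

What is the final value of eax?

mov eax, 7 → eax=7
mov ebx, 7 → ebx=7
shr eax, 2 → eax=7>>2=1
sub ebx, 1 → ebx=7-1=6
cmp ebx, 3  (cmp 6,3)
jg L0: taken
shr eax, 2 → eax=1>>2=0
sub ebx, 1 → ebx=6-1=5
cmp ebx, 3  (cmp 5,3)
jg L0: taken
shr eax, 2 → eax=0>>2=0
sub ebx, 1 → ebx=5-1=4
cmp ebx, 3  (cmp 4,3)
jg L0: taken
shr eax, 2 → eax=0>>2=0
sub ebx, 1 → ebx=4-1=3
cmp ebx, 3  (cmp 3,3)
jg L0: not taken
halt.

0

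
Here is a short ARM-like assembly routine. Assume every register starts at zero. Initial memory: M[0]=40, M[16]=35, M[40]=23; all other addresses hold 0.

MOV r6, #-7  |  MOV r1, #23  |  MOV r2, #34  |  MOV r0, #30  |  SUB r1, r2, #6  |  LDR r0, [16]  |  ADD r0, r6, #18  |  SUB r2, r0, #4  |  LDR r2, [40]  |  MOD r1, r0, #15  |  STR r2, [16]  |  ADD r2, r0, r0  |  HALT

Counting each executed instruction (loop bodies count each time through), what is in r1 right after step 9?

28

r6=-7
r1=23
r2=34
r0=30
r1=34-6=28
r0=M[16]=35
r0=(-7)+18=11
r2=11-4=7
r2=M[40]=23
After step 9: r1 = 28.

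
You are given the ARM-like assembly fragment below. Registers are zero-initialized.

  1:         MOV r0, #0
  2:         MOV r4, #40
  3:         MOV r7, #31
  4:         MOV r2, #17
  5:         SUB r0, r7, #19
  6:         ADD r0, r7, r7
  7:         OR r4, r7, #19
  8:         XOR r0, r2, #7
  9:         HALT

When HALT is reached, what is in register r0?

22

after MOV r0, #0: r0=0
after MOV r4, #40: r4=40
after MOV r7, #31: r7=31
after MOV r2, #17: r2=17
after SUB r0, r7, #19: r0=31-19=12
after ADD r0, r7, r7: r0=31+31=62
after OR r4, r7, #19: r4=31|19=31
after XOR r0, r2, #7: r0=17^7=22
halt.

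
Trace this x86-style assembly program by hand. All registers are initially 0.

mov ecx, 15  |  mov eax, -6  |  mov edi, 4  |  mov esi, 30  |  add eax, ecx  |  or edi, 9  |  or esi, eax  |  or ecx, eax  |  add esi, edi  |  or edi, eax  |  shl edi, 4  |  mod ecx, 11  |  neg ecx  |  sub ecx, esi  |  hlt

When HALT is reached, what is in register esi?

ecx=15
eax=-6
edi=4
esi=30
eax=(-6)+15=9
edi=4|9=13
esi=30|9=31
ecx=15|9=15
esi=31+13=44
edi=13|9=13
edi=13<<4=208
ecx=15%11=4
ecx=-(4)=-4
ecx=(-4)-44=-48
halt.

44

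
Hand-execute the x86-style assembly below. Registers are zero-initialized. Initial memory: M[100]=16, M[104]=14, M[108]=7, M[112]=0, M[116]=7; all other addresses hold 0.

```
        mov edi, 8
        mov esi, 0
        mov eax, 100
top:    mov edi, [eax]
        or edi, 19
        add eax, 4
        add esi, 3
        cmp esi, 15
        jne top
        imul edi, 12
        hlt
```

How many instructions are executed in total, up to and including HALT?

after mov edi, 8: edi=8
after mov esi, 0: esi=0
after mov eax, 100: eax=100
after mov edi, [eax]: edi=M[100]=16
after or edi, 19: edi=16|19=19
after add eax, 4: eax=100+4=104
after add esi, 3: esi=0+3=3
cmp esi, 15  (cmp 3,15)
jne top: taken
after mov edi, [eax]: edi=M[104]=14
after or edi, 19: edi=14|19=31
after add eax, 4: eax=104+4=108
after add esi, 3: esi=3+3=6
cmp esi, 15  (cmp 6,15)
jne top: taken
after mov edi, [eax]: edi=M[108]=7
after or edi, 19: edi=7|19=23
after add eax, 4: eax=108+4=112
after add esi, 3: esi=6+3=9
cmp esi, 15  (cmp 9,15)
jne top: taken
after mov edi, [eax]: edi=M[112]=0
after or edi, 19: edi=0|19=19
after add eax, 4: eax=112+4=116
after add esi, 3: esi=9+3=12
cmp esi, 15  (cmp 12,15)
jne top: taken
after mov edi, [eax]: edi=M[116]=7
after or edi, 19: edi=7|19=23
after add eax, 4: eax=116+4=120
after add esi, 3: esi=12+3=15
cmp esi, 15  (cmp 15,15)
jne top: not taken
after imul edi, 12: edi=23*12=276
halt.
Total executed instructions: 35.

35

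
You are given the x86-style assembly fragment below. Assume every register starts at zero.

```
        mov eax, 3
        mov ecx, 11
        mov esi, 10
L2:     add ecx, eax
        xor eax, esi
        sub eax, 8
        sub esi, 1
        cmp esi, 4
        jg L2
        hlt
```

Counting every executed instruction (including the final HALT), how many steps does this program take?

after mov eax, 3: eax=3
after mov ecx, 11: ecx=11
after mov esi, 10: esi=10
after add ecx, eax: ecx=11+3=14
after xor eax, esi: eax=3^10=9
after sub eax, 8: eax=9-8=1
after sub esi, 1: esi=10-1=9
cmp esi, 4  (cmp 9,4)
jg L2: taken
after add ecx, eax: ecx=14+1=15
after xor eax, esi: eax=1^9=8
after sub eax, 8: eax=8-8=0
after sub esi, 1: esi=9-1=8
cmp esi, 4  (cmp 8,4)
jg L2: taken
after add ecx, eax: ecx=15+0=15
after xor eax, esi: eax=0^8=8
after sub eax, 8: eax=8-8=0
after sub esi, 1: esi=8-1=7
cmp esi, 4  (cmp 7,4)
jg L2: taken
after add ecx, eax: ecx=15+0=15
after xor eax, esi: eax=0^7=7
after sub eax, 8: eax=7-8=-1
after sub esi, 1: esi=7-1=6
cmp esi, 4  (cmp 6,4)
jg L2: taken
after add ecx, eax: ecx=15+(-1)=14
after xor eax, esi: eax=(-1)^6=-7
after sub eax, 8: eax=(-7)-8=-15
after sub esi, 1: esi=6-1=5
cmp esi, 4  (cmp 5,4)
jg L2: taken
after add ecx, eax: ecx=14+(-15)=-1
after xor eax, esi: eax=(-15)^5=-12
after sub eax, 8: eax=(-12)-8=-20
after sub esi, 1: esi=5-1=4
cmp esi, 4  (cmp 4,4)
jg L2: not taken
halt.
Total executed instructions: 40.

40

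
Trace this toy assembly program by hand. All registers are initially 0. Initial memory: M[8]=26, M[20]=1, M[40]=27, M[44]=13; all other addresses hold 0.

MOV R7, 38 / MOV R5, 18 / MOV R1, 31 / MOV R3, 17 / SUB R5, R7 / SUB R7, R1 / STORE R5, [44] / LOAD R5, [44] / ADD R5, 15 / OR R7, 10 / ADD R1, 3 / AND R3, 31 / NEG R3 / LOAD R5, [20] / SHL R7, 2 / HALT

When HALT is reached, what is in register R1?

34

MOV R7, 38 → R7=38
MOV R5, 18 → R5=18
MOV R1, 31 → R1=31
MOV R3, 17 → R3=17
SUB R5, R7 → R5=18-38=-20
SUB R7, R1 → R7=38-31=7
STORE R5, [44] → M[44]=-20
LOAD R5, [44] → R5=M[44]=-20
ADD R5, 15 → R5=(-20)+15=-5
OR R7, 10 → R7=7|10=15
ADD R1, 3 → R1=31+3=34
AND R3, 31 → R3=17&31=17
NEG R3 → R3=-(17)=-17
LOAD R5, [20] → R5=M[20]=1
SHL R7, 2 → R7=15<<2=60
halt.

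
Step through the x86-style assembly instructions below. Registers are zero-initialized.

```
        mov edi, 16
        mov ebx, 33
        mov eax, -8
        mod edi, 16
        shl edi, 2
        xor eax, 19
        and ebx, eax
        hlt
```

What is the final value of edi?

0

mov edi, 16 → edi=16
mov ebx, 33 → ebx=33
mov eax, -8 → eax=-8
mod edi, 16 → edi=16%16=0
shl edi, 2 → edi=0<<2=0
xor eax, 19 → eax=(-8)^19=-21
and ebx, eax → ebx=33&(-21)=33
halt.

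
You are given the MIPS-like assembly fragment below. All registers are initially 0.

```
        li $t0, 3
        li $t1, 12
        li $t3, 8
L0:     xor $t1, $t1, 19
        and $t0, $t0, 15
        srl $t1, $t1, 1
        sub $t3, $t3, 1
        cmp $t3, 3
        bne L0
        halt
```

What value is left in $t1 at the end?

14

after li $t0, 3: $t0=3
after li $t1, 12: $t1=12
after li $t3, 8: $t3=8
after xor $t1, $t1, 19: $t1=12^19=31
after and $t0, $t0, 15: $t0=3&15=3
after srl $t1, $t1, 1: $t1=31>>1=15
after sub $t3, $t3, 1: $t3=8-1=7
cmp $t3, 3  (cmp 7,3)
bne L0: taken
after xor $t1, $t1, 19: $t1=15^19=28
after and $t0, $t0, 15: $t0=3&15=3
after srl $t1, $t1, 1: $t1=28>>1=14
after sub $t3, $t3, 1: $t3=7-1=6
cmp $t3, 3  (cmp 6,3)
bne L0: taken
after xor $t1, $t1, 19: $t1=14^19=29
after and $t0, $t0, 15: $t0=3&15=3
after srl $t1, $t1, 1: $t1=29>>1=14
after sub $t3, $t3, 1: $t3=6-1=5
cmp $t3, 3  (cmp 5,3)
bne L0: taken
after xor $t1, $t1, 19: $t1=14^19=29
after and $t0, $t0, 15: $t0=3&15=3
after srl $t1, $t1, 1: $t1=29>>1=14
after sub $t3, $t3, 1: $t3=5-1=4
cmp $t3, 3  (cmp 4,3)
bne L0: taken
after xor $t1, $t1, 19: $t1=14^19=29
after and $t0, $t0, 15: $t0=3&15=3
after srl $t1, $t1, 1: $t1=29>>1=14
after sub $t3, $t3, 1: $t3=4-1=3
cmp $t3, 3  (cmp 3,3)
bne L0: not taken
halt.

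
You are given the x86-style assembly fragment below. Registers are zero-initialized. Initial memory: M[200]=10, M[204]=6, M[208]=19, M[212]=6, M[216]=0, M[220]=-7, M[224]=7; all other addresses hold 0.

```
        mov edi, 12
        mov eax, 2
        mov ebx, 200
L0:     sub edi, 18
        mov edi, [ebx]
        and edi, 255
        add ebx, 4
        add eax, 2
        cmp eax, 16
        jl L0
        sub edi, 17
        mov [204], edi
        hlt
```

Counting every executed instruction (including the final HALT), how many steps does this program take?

edi=12
eax=2
ebx=200
edi=12-18=-6
edi=M[200]=10
edi=10&255=10
ebx=200+4=204
eax=2+2=4
cmp eax, 16  (cmp 4,16)
jl L0: taken
edi=10-18=-8
edi=M[204]=6
edi=6&255=6
ebx=204+4=208
eax=4+2=6
cmp eax, 16  (cmp 6,16)
jl L0: taken
edi=6-18=-12
edi=M[208]=19
edi=19&255=19
ebx=208+4=212
eax=6+2=8
cmp eax, 16  (cmp 8,16)
jl L0: taken
edi=19-18=1
edi=M[212]=6
edi=6&255=6
ebx=212+4=216
eax=8+2=10
cmp eax, 16  (cmp 10,16)
jl L0: taken
edi=6-18=-12
edi=M[216]=0
edi=0&255=0
ebx=216+4=220
eax=10+2=12
cmp eax, 16  (cmp 12,16)
jl L0: taken
edi=0-18=-18
edi=M[220]=-7
edi=(-7)&255=249
ebx=220+4=224
eax=12+2=14
cmp eax, 16  (cmp 14,16)
jl L0: taken
edi=249-18=231
edi=M[224]=7
edi=7&255=7
ebx=224+4=228
eax=14+2=16
cmp eax, 16  (cmp 16,16)
jl L0: not taken
edi=7-17=-10
mov [204], edi → M[204]=-10
halt.
Total executed instructions: 55.

55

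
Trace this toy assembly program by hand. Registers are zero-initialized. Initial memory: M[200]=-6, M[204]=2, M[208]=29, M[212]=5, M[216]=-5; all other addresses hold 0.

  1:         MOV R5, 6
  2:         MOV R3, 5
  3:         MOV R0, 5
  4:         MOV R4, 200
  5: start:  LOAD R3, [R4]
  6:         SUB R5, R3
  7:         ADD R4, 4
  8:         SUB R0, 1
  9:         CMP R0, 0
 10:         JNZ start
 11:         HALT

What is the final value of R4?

R5=6
R3=5
R0=5
R4=200
R3=M[200]=-6
R5=6-(-6)=12
R4=200+4=204
R0=5-1=4
CMP R0, 0  (cmp 4,0)
JNZ start: taken
R3=M[204]=2
R5=12-2=10
R4=204+4=208
R0=4-1=3
CMP R0, 0  (cmp 3,0)
JNZ start: taken
R3=M[208]=29
R5=10-29=-19
R4=208+4=212
R0=3-1=2
CMP R0, 0  (cmp 2,0)
JNZ start: taken
R3=M[212]=5
R5=(-19)-5=-24
R4=212+4=216
R0=2-1=1
CMP R0, 0  (cmp 1,0)
JNZ start: taken
R3=M[216]=-5
R5=(-24)-(-5)=-19
R4=216+4=220
R0=1-1=0
CMP R0, 0  (cmp 0,0)
JNZ start: not taken
halt.

220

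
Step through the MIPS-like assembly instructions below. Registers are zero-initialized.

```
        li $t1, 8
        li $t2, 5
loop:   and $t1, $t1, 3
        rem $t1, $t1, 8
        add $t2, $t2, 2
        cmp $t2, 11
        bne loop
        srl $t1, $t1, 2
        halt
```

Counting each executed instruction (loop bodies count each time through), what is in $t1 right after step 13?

0

$t1=8
$t2=5
$t1=8&3=0
$t1=0%8=0
$t2=5+2=7
cmp $t2, 11  (cmp 7,11)
bne loop: taken
$t1=0&3=0
$t1=0%8=0
$t2=7+2=9
cmp $t2, 11  (cmp 9,11)
bne loop: taken
$t1=0&3=0
After step 13: $t1 = 0.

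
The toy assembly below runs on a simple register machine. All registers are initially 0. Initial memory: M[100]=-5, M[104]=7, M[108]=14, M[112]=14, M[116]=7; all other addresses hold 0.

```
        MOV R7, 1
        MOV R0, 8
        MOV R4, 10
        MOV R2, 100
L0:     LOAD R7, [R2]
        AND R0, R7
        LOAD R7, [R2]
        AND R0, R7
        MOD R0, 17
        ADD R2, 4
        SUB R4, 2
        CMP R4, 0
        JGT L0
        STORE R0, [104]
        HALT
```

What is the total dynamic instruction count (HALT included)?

after MOV R7, 1: R7=1
after MOV R0, 8: R0=8
after MOV R4, 10: R4=10
after MOV R2, 100: R2=100
after LOAD R7, [R2]: R7=M[100]=-5
after AND R0, R7: R0=8&(-5)=8
after LOAD R7, [R2]: R7=M[100]=-5
after AND R0, R7: R0=8&(-5)=8
after MOD R0, 17: R0=8%17=8
after ADD R2, 4: R2=100+4=104
after SUB R4, 2: R4=10-2=8
CMP R4, 0  (cmp 8,0)
JGT L0: taken
after LOAD R7, [R2]: R7=M[104]=7
after AND R0, R7: R0=8&7=0
after LOAD R7, [R2]: R7=M[104]=7
after AND R0, R7: R0=0&7=0
after MOD R0, 17: R0=0%17=0
after ADD R2, 4: R2=104+4=108
after SUB R4, 2: R4=8-2=6
CMP R4, 0  (cmp 6,0)
JGT L0: taken
after LOAD R7, [R2]: R7=M[108]=14
after AND R0, R7: R0=0&14=0
after LOAD R7, [R2]: R7=M[108]=14
after AND R0, R7: R0=0&14=0
after MOD R0, 17: R0=0%17=0
after ADD R2, 4: R2=108+4=112
after SUB R4, 2: R4=6-2=4
CMP R4, 0  (cmp 4,0)
JGT L0: taken
after LOAD R7, [R2]: R7=M[112]=14
after AND R0, R7: R0=0&14=0
after LOAD R7, [R2]: R7=M[112]=14
after AND R0, R7: R0=0&14=0
after MOD R0, 17: R0=0%17=0
after ADD R2, 4: R2=112+4=116
after SUB R4, 2: R4=4-2=2
CMP R4, 0  (cmp 2,0)
JGT L0: taken
after LOAD R7, [R2]: R7=M[116]=7
after AND R0, R7: R0=0&7=0
after LOAD R7, [R2]: R7=M[116]=7
after AND R0, R7: R0=0&7=0
after MOD R0, 17: R0=0%17=0
after ADD R2, 4: R2=116+4=120
after SUB R4, 2: R4=2-2=0
CMP R4, 0  (cmp 0,0)
JGT L0: not taken
STORE R0, [104] → M[104]=0
halt.
Total executed instructions: 51.

51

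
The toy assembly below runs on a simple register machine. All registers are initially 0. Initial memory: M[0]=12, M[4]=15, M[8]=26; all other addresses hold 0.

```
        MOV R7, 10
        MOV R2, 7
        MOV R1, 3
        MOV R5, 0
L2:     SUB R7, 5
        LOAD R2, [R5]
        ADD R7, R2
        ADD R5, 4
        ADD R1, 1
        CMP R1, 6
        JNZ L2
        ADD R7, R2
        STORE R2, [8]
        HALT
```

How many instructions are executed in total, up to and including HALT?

after MOV R7, 10: R7=10
after MOV R2, 7: R2=7
after MOV R1, 3: R1=3
after MOV R5, 0: R5=0
after SUB R7, 5: R7=10-5=5
after LOAD R2, [R5]: R2=M[0]=12
after ADD R7, R2: R7=5+12=17
after ADD R5, 4: R5=0+4=4
after ADD R1, 1: R1=3+1=4
CMP R1, 6  (cmp 4,6)
JNZ L2: taken
after SUB R7, 5: R7=17-5=12
after LOAD R2, [R5]: R2=M[4]=15
after ADD R7, R2: R7=12+15=27
after ADD R5, 4: R5=4+4=8
after ADD R1, 1: R1=4+1=5
CMP R1, 6  (cmp 5,6)
JNZ L2: taken
after SUB R7, 5: R7=27-5=22
after LOAD R2, [R5]: R2=M[8]=26
after ADD R7, R2: R7=22+26=48
after ADD R5, 4: R5=8+4=12
after ADD R1, 1: R1=5+1=6
CMP R1, 6  (cmp 6,6)
JNZ L2: not taken
after ADD R7, R2: R7=48+26=74
STORE R2, [8] → M[8]=26
halt.
Total executed instructions: 28.

28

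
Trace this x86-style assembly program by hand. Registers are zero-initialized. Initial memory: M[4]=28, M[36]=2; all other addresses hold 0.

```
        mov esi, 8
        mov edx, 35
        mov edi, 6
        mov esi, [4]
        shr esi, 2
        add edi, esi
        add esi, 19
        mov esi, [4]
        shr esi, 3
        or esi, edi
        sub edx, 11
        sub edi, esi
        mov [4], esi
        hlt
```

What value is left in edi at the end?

mov esi, 8 → esi=8
mov edx, 35 → edx=35
mov edi, 6 → edi=6
mov esi, [4] → esi=M[4]=28
shr esi, 2 → esi=28>>2=7
add edi, esi → edi=6+7=13
add esi, 19 → esi=7+19=26
mov esi, [4] → esi=M[4]=28
shr esi, 3 → esi=28>>3=3
or esi, edi → esi=3|13=15
sub edx, 11 → edx=35-11=24
sub edi, esi → edi=13-15=-2
mov [4], esi → M[4]=15
halt.

-2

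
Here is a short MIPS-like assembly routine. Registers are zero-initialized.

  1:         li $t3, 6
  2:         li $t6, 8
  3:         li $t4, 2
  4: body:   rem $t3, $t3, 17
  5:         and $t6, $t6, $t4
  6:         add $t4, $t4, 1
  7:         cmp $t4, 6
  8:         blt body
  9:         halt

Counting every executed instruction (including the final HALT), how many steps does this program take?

li $t3, 6 → $t3=6
li $t6, 8 → $t6=8
li $t4, 2 → $t4=2
rem $t3, $t3, 17 → $t3=6%17=6
and $t6, $t6, $t4 → $t6=8&2=0
add $t4, $t4, 1 → $t4=2+1=3
cmp $t4, 6  (cmp 3,6)
blt body: taken
rem $t3, $t3, 17 → $t3=6%17=6
and $t6, $t6, $t4 → $t6=0&3=0
add $t4, $t4, 1 → $t4=3+1=4
cmp $t4, 6  (cmp 4,6)
blt body: taken
rem $t3, $t3, 17 → $t3=6%17=6
and $t6, $t6, $t4 → $t6=0&4=0
add $t4, $t4, 1 → $t4=4+1=5
cmp $t4, 6  (cmp 5,6)
blt body: taken
rem $t3, $t3, 17 → $t3=6%17=6
and $t6, $t6, $t4 → $t6=0&5=0
add $t4, $t4, 1 → $t4=5+1=6
cmp $t4, 6  (cmp 6,6)
blt body: not taken
halt.
Total executed instructions: 24.

24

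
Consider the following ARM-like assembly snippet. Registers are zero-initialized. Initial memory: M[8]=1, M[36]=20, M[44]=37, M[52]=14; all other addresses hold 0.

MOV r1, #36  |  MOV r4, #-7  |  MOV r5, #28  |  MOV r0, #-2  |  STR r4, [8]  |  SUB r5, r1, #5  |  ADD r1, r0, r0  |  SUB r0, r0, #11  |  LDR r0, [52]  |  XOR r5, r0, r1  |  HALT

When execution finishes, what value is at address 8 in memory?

-7

after MOV r1, #36: r1=36
after MOV r4, #-7: r4=-7
after MOV r5, #28: r5=28
after MOV r0, #-2: r0=-2
STR r4, [8] → M[8]=-7
after SUB r5, r1, #5: r5=36-5=31
after ADD r1, r0, r0: r1=(-2)+(-2)=-4
after SUB r0, r0, #11: r0=(-2)-11=-13
after LDR r0, [52]: r0=M[52]=14
after XOR r5, r0, r1: r5=14^(-4)=-14
halt.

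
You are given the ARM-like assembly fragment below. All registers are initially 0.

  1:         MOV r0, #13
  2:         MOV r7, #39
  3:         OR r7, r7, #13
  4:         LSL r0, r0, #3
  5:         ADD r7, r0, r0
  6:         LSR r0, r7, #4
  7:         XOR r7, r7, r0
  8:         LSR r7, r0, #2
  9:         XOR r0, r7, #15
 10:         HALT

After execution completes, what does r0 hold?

after MOV r0, #13: r0=13
after MOV r7, #39: r7=39
after OR r7, r7, #13: r7=39|13=47
after LSL r0, r0, #3: r0=13<<3=104
after ADD r7, r0, r0: r7=104+104=208
after LSR r0, r7, #4: r0=208>>4=13
after XOR r7, r7, r0: r7=208^13=221
after LSR r7, r0, #2: r7=13>>2=3
after XOR r0, r7, #15: r0=3^15=12
halt.

12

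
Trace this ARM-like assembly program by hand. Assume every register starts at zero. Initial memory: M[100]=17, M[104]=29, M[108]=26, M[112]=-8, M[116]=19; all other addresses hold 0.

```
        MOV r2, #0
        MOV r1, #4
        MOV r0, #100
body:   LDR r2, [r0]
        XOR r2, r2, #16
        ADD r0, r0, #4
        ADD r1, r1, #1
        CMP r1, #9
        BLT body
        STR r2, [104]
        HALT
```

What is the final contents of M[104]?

3

r2=0
r1=4
r0=100
r2=M[100]=17
r2=17^16=1
r0=100+4=104
r1=4+1=5
CMP r1, #9  (cmp 5,9)
BLT body: taken
r2=M[104]=29
r2=29^16=13
r0=104+4=108
r1=5+1=6
CMP r1, #9  (cmp 6,9)
BLT body: taken
r2=M[108]=26
r2=26^16=10
r0=108+4=112
r1=6+1=7
CMP r1, #9  (cmp 7,9)
BLT body: taken
r2=M[112]=-8
r2=(-8)^16=-24
r0=112+4=116
r1=7+1=8
CMP r1, #9  (cmp 8,9)
BLT body: taken
r2=M[116]=19
r2=19^16=3
r0=116+4=120
r1=8+1=9
CMP r1, #9  (cmp 9,9)
BLT body: not taken
STR r2, [104] → M[104]=3
halt.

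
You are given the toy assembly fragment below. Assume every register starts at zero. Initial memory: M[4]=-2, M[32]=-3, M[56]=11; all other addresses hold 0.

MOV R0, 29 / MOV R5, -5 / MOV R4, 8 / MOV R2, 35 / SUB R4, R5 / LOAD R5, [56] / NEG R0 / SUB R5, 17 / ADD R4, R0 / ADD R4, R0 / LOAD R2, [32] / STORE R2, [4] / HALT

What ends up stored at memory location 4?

MOV R0, 29 → R0=29
MOV R5, -5 → R5=-5
MOV R4, 8 → R4=8
MOV R2, 35 → R2=35
SUB R4, R5 → R4=8-(-5)=13
LOAD R5, [56] → R5=M[56]=11
NEG R0 → R0=-(29)=-29
SUB R5, 17 → R5=11-17=-6
ADD R4, R0 → R4=13+(-29)=-16
ADD R4, R0 → R4=(-16)+(-29)=-45
LOAD R2, [32] → R2=M[32]=-3
STORE R2, [4] → M[4]=-3
halt.

-3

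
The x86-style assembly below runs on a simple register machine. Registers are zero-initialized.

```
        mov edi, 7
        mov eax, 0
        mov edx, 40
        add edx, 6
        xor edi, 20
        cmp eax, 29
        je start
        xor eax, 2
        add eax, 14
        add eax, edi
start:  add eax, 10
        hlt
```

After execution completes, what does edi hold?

mov edi, 7 → edi=7
mov eax, 0 → eax=0
mov edx, 40 → edx=40
add edx, 6 → edx=40+6=46
xor edi, 20 → edi=7^20=19
cmp eax, 29  (cmp 0,29)
je start: not taken
xor eax, 2 → eax=0^2=2
add eax, 14 → eax=2+14=16
add eax, edi → eax=16+19=35
add eax, 10 → eax=35+10=45
halt.

19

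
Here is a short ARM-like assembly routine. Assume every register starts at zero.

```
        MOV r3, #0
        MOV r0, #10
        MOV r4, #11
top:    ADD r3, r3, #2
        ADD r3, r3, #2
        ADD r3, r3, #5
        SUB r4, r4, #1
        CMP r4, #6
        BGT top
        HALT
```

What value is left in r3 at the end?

45

MOV r3, #0 → r3=0
MOV r0, #10 → r0=10
MOV r4, #11 → r4=11
ADD r3, r3, #2 → r3=0+2=2
ADD r3, r3, #2 → r3=2+2=4
ADD r3, r3, #5 → r3=4+5=9
SUB r4, r4, #1 → r4=11-1=10
CMP r4, #6  (cmp 10,6)
BGT top: taken
ADD r3, r3, #2 → r3=9+2=11
ADD r3, r3, #2 → r3=11+2=13
ADD r3, r3, #5 → r3=13+5=18
SUB r4, r4, #1 → r4=10-1=9
CMP r4, #6  (cmp 9,6)
BGT top: taken
ADD r3, r3, #2 → r3=18+2=20
ADD r3, r3, #2 → r3=20+2=22
ADD r3, r3, #5 → r3=22+5=27
SUB r4, r4, #1 → r4=9-1=8
CMP r4, #6  (cmp 8,6)
BGT top: taken
ADD r3, r3, #2 → r3=27+2=29
ADD r3, r3, #2 → r3=29+2=31
ADD r3, r3, #5 → r3=31+5=36
SUB r4, r4, #1 → r4=8-1=7
CMP r4, #6  (cmp 7,6)
BGT top: taken
ADD r3, r3, #2 → r3=36+2=38
ADD r3, r3, #2 → r3=38+2=40
ADD r3, r3, #5 → r3=40+5=45
SUB r4, r4, #1 → r4=7-1=6
CMP r4, #6  (cmp 6,6)
BGT top: not taken
halt.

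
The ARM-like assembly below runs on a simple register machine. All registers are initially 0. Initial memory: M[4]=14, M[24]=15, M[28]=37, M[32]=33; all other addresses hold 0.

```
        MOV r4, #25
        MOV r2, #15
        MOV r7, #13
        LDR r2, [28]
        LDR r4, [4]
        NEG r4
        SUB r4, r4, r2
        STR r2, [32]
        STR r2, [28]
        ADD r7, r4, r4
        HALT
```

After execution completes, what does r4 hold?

r4=25
r2=15
r7=13
r2=M[28]=37
r4=M[4]=14
r4=-(14)=-14
r4=(-14)-37=-51
STR r2, [32] → M[32]=37
STR r2, [28] → M[28]=37
r7=(-51)+(-51)=-102
halt.

-51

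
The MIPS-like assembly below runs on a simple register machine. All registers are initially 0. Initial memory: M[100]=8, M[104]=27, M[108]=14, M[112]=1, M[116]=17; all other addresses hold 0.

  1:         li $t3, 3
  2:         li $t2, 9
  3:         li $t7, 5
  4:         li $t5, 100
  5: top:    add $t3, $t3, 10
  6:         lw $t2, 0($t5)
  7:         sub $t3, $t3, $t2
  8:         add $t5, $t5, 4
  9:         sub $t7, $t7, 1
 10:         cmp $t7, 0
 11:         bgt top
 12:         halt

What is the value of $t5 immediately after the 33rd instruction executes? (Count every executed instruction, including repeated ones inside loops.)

116

li $t3, 3 → $t3=3
li $t2, 9 → $t2=9
li $t7, 5 → $t7=5
li $t5, 100 → $t5=100
add $t3, $t3, 10 → $t3=3+10=13
lw $t2, 0($t5) → $t2=M[100]=8
sub $t3, $t3, $t2 → $t3=13-8=5
add $t5, $t5, 4 → $t5=100+4=104
sub $t7, $t7, 1 → $t7=5-1=4
cmp $t7, 0  (cmp 4,0)
bgt top: taken
add $t3, $t3, 10 → $t3=5+10=15
lw $t2, 0($t5) → $t2=M[104]=27
sub $t3, $t3, $t2 → $t3=15-27=-12
add $t5, $t5, 4 → $t5=104+4=108
sub $t7, $t7, 1 → $t7=4-1=3
cmp $t7, 0  (cmp 3,0)
bgt top: taken
add $t3, $t3, 10 → $t3=(-12)+10=-2
lw $t2, 0($t5) → $t2=M[108]=14
sub $t3, $t3, $t2 → $t3=(-2)-14=-16
add $t5, $t5, 4 → $t5=108+4=112
sub $t7, $t7, 1 → $t7=3-1=2
cmp $t7, 0  (cmp 2,0)
bgt top: taken
add $t3, $t3, 10 → $t3=(-16)+10=-6
lw $t2, 0($t5) → $t2=M[112]=1
sub $t3, $t3, $t2 → $t3=(-6)-1=-7
add $t5, $t5, 4 → $t5=112+4=116
sub $t7, $t7, 1 → $t7=2-1=1
cmp $t7, 0  (cmp 1,0)
bgt top: taken
add $t3, $t3, 10 → $t3=(-7)+10=3
After step 33: $t5 = 116.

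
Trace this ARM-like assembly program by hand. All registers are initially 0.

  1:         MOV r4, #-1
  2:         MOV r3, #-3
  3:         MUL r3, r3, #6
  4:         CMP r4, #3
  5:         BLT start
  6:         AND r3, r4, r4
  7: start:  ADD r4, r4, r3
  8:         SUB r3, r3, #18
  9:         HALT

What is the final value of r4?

-19

r4=-1
r3=-3
r3=(-3)*6=-18
CMP r4, #3  (cmp -1,3)
BLT start: taken
r4=(-1)+(-18)=-19
r3=(-18)-18=-36
halt.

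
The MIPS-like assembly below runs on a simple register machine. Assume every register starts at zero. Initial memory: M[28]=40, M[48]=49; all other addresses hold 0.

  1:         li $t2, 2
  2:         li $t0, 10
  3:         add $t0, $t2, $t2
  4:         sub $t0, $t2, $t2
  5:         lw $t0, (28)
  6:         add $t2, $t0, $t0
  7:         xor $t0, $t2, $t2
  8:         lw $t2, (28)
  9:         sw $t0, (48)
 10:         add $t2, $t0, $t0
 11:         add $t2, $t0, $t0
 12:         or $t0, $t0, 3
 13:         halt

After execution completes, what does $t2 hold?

0

li $t2, 2 → $t2=2
li $t0, 10 → $t0=10
add $t0, $t2, $t2 → $t0=2+2=4
sub $t0, $t2, $t2 → $t0=2-2=0
lw $t0, (28) → $t0=M[28]=40
add $t2, $t0, $t0 → $t2=40+40=80
xor $t0, $t2, $t2 → $t0=80^80=0
lw $t2, (28) → $t2=M[28]=40
sw $t0, (48) → M[48]=0
add $t2, $t0, $t0 → $t2=0+0=0
add $t2, $t0, $t0 → $t2=0+0=0
or $t0, $t0, 3 → $t0=0|3=3
halt.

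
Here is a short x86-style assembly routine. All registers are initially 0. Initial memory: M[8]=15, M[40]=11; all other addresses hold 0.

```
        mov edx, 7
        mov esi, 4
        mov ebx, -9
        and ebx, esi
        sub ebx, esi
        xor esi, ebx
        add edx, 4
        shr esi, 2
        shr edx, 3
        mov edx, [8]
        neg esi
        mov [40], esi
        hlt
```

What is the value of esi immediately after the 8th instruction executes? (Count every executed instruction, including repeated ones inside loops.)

edx=7
esi=4
ebx=-9
ebx=(-9)&4=4
ebx=4-4=0
esi=4^0=4
edx=7+4=11
esi=4>>2=1
After step 8: esi = 1.

1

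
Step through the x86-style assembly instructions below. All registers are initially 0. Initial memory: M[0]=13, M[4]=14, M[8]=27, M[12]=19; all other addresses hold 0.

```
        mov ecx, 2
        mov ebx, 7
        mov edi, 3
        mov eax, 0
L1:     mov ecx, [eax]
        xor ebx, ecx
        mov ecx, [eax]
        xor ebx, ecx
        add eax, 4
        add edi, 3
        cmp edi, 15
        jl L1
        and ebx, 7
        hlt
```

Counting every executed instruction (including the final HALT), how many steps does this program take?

38

after mov ecx, 2: ecx=2
after mov ebx, 7: ebx=7
after mov edi, 3: edi=3
after mov eax, 0: eax=0
after mov ecx, [eax]: ecx=M[0]=13
after xor ebx, ecx: ebx=7^13=10
after mov ecx, [eax]: ecx=M[0]=13
after xor ebx, ecx: ebx=10^13=7
after add eax, 4: eax=0+4=4
after add edi, 3: edi=3+3=6
cmp edi, 15  (cmp 6,15)
jl L1: taken
after mov ecx, [eax]: ecx=M[4]=14
after xor ebx, ecx: ebx=7^14=9
after mov ecx, [eax]: ecx=M[4]=14
after xor ebx, ecx: ebx=9^14=7
after add eax, 4: eax=4+4=8
after add edi, 3: edi=6+3=9
cmp edi, 15  (cmp 9,15)
jl L1: taken
after mov ecx, [eax]: ecx=M[8]=27
after xor ebx, ecx: ebx=7^27=28
after mov ecx, [eax]: ecx=M[8]=27
after xor ebx, ecx: ebx=28^27=7
after add eax, 4: eax=8+4=12
after add edi, 3: edi=9+3=12
cmp edi, 15  (cmp 12,15)
jl L1: taken
after mov ecx, [eax]: ecx=M[12]=19
after xor ebx, ecx: ebx=7^19=20
after mov ecx, [eax]: ecx=M[12]=19
after xor ebx, ecx: ebx=20^19=7
after add eax, 4: eax=12+4=16
after add edi, 3: edi=12+3=15
cmp edi, 15  (cmp 15,15)
jl L1: not taken
after and ebx, 7: ebx=7&7=7
halt.
Total executed instructions: 38.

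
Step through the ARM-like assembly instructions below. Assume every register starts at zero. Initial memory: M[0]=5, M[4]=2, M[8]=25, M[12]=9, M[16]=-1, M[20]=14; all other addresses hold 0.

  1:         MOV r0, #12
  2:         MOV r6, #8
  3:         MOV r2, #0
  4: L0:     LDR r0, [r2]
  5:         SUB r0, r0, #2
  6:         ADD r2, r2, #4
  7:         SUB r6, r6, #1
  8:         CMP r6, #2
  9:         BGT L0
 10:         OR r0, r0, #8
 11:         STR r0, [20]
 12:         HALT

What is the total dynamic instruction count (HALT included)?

42

after MOV r0, #12: r0=12
after MOV r6, #8: r6=8
after MOV r2, #0: r2=0
after LDR r0, [r2]: r0=M[0]=5
after SUB r0, r0, #2: r0=5-2=3
after ADD r2, r2, #4: r2=0+4=4
after SUB r6, r6, #1: r6=8-1=7
CMP r6, #2  (cmp 7,2)
BGT L0: taken
after LDR r0, [r2]: r0=M[4]=2
after SUB r0, r0, #2: r0=2-2=0
after ADD r2, r2, #4: r2=4+4=8
after SUB r6, r6, #1: r6=7-1=6
CMP r6, #2  (cmp 6,2)
BGT L0: taken
after LDR r0, [r2]: r0=M[8]=25
after SUB r0, r0, #2: r0=25-2=23
after ADD r2, r2, #4: r2=8+4=12
after SUB r6, r6, #1: r6=6-1=5
CMP r6, #2  (cmp 5,2)
BGT L0: taken
after LDR r0, [r2]: r0=M[12]=9
after SUB r0, r0, #2: r0=9-2=7
after ADD r2, r2, #4: r2=12+4=16
after SUB r6, r6, #1: r6=5-1=4
CMP r6, #2  (cmp 4,2)
BGT L0: taken
after LDR r0, [r2]: r0=M[16]=-1
after SUB r0, r0, #2: r0=(-1)-2=-3
after ADD r2, r2, #4: r2=16+4=20
after SUB r6, r6, #1: r6=4-1=3
CMP r6, #2  (cmp 3,2)
BGT L0: taken
after LDR r0, [r2]: r0=M[20]=14
after SUB r0, r0, #2: r0=14-2=12
after ADD r2, r2, #4: r2=20+4=24
after SUB r6, r6, #1: r6=3-1=2
CMP r6, #2  (cmp 2,2)
BGT L0: not taken
after OR r0, r0, #8: r0=12|8=12
STR r0, [20] → M[20]=12
halt.
Total executed instructions: 42.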